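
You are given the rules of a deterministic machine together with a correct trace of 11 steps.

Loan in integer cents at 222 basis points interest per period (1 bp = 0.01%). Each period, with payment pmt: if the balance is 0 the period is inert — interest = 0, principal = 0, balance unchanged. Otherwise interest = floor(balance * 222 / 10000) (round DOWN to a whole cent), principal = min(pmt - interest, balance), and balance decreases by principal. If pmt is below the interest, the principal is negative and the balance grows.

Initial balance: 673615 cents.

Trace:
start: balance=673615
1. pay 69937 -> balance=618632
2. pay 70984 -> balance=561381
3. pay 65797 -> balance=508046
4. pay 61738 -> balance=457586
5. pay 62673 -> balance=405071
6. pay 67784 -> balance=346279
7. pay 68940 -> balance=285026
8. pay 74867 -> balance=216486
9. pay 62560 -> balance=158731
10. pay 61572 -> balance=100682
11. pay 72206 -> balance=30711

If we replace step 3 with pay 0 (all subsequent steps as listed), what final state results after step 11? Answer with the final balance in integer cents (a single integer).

109144

(re-executing from step 3 with the substitution; state before step 3: balance=561381)
3. pay 0 -> balance=573843
4. pay 61738 -> balance=524844
5. pay 62673 -> balance=473822
6. pay 67784 -> balance=416556
7. pay 68940 -> balance=356863
8. pay 74867 -> balance=289918
9. pay 62560 -> balance=233794
10. pay 61572 -> balance=177412
11. pay 72206 -> balance=109144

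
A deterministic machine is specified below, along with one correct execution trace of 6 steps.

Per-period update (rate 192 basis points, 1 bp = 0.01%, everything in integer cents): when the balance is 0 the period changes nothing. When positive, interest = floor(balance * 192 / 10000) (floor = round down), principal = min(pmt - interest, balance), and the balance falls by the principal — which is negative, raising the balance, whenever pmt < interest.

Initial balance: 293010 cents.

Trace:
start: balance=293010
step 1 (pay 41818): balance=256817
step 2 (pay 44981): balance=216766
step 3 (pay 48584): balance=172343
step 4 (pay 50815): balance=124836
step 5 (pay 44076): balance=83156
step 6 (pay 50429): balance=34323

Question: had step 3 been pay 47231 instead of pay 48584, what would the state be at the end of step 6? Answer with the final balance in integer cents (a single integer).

35756

(re-executing from step 3 with the substitution; state before step 3: balance=216766)
step 3 (pay 47231): balance=173696
step 4 (pay 50815): balance=126215
step 5 (pay 44076): balance=84562
step 6 (pay 50429): balance=35756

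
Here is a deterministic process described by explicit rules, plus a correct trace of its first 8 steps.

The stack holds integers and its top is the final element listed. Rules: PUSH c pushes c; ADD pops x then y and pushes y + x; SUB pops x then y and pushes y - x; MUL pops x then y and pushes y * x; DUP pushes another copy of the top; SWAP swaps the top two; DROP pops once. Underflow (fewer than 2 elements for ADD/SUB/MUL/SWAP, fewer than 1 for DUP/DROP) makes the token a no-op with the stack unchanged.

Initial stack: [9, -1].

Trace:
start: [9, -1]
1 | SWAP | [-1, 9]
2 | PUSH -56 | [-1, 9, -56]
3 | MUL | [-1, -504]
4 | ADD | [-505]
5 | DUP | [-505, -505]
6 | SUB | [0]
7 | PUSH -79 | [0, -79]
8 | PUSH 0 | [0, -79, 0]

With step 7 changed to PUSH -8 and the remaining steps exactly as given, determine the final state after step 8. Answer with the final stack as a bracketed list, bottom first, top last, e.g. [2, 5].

(re-executing from step 7 with the substitution; state before step 7: [0])
7 | PUSH -8 | [0, -8]
8 | PUSH 0 | [0, -8, 0]

[0, -8, 0]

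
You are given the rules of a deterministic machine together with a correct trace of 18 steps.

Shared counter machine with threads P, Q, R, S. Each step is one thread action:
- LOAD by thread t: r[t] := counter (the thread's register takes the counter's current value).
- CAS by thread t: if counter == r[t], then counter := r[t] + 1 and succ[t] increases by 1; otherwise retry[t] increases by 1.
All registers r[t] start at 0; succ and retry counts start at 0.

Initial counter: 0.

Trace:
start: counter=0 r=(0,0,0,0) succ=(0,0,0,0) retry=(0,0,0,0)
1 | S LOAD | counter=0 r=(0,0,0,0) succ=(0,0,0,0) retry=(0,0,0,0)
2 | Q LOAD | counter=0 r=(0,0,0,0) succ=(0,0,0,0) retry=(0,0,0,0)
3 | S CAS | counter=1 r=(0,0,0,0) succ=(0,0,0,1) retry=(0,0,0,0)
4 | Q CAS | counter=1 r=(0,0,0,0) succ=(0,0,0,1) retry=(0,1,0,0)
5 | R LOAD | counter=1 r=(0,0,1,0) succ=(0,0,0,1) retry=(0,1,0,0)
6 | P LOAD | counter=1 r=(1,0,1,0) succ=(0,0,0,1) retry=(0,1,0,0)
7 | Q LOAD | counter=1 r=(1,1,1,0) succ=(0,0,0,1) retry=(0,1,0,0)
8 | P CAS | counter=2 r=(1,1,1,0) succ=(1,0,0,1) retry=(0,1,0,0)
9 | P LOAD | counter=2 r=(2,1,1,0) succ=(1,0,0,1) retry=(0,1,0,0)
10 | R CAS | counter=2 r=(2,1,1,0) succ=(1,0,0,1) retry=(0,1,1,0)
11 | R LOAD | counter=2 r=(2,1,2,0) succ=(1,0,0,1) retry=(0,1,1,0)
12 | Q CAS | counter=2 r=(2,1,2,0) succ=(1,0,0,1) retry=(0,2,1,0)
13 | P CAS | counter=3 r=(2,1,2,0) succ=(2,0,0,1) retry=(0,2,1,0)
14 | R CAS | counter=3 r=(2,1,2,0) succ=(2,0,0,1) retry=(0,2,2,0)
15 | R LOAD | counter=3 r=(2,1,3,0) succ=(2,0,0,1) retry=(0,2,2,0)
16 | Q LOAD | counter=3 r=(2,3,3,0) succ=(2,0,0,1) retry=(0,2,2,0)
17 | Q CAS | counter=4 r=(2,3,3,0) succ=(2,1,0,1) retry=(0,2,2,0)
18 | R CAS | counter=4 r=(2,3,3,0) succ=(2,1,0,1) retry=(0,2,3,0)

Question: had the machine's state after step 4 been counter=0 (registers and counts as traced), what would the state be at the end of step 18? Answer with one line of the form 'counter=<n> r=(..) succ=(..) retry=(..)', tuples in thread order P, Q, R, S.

counter=3 r=(1,2,2,0) succ=(2,1,0,1) retry=(0,2,3,0)

state after step 4 := counter=0 r=(0,0,0,0) succ=(0,0,0,1) retry=(0,1,0,0)
5 | R LOAD | counter=0 r=(0,0,0,0) succ=(0,0,0,1) retry=(0,1,0,0)
6 | P LOAD | counter=0 r=(0,0,0,0) succ=(0,0,0,1) retry=(0,1,0,0)
7 | Q LOAD | counter=0 r=(0,0,0,0) succ=(0,0,0,1) retry=(0,1,0,0)
8 | P CAS | counter=1 r=(0,0,0,0) succ=(1,0,0,1) retry=(0,1,0,0)
9 | P LOAD | counter=1 r=(1,0,0,0) succ=(1,0,0,1) retry=(0,1,0,0)
10 | R CAS | counter=1 r=(1,0,0,0) succ=(1,0,0,1) retry=(0,1,1,0)
11 | R LOAD | counter=1 r=(1,0,1,0) succ=(1,0,0,1) retry=(0,1,1,0)
12 | Q CAS | counter=1 r=(1,0,1,0) succ=(1,0,0,1) retry=(0,2,1,0)
13 | P CAS | counter=2 r=(1,0,1,0) succ=(2,0,0,1) retry=(0,2,1,0)
14 | R CAS | counter=2 r=(1,0,1,0) succ=(2,0,0,1) retry=(0,2,2,0)
15 | R LOAD | counter=2 r=(1,0,2,0) succ=(2,0,0,1) retry=(0,2,2,0)
16 | Q LOAD | counter=2 r=(1,2,2,0) succ=(2,0,0,1) retry=(0,2,2,0)
17 | Q CAS | counter=3 r=(1,2,2,0) succ=(2,1,0,1) retry=(0,2,2,0)
18 | R CAS | counter=3 r=(1,2,2,0) succ=(2,1,0,1) retry=(0,2,3,0)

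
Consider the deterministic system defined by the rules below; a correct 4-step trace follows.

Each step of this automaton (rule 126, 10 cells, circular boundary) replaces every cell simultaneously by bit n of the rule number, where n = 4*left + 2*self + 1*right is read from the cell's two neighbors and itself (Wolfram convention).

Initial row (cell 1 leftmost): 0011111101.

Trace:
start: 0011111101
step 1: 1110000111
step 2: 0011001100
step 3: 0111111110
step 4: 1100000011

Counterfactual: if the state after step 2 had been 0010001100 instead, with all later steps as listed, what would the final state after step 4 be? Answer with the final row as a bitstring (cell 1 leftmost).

1101110011

state after step 2 := 0010001100
step 3: 0111011110
step 4: 1101110011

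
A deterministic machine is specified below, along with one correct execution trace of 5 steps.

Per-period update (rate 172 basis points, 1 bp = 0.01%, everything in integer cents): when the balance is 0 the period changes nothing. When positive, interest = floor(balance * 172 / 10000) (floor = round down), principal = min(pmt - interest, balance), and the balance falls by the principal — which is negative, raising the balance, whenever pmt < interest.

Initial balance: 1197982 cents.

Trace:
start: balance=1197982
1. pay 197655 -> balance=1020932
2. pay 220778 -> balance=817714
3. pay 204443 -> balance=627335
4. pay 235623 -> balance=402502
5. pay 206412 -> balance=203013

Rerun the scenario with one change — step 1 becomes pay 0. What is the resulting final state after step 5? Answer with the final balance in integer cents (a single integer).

414620

(re-executing from step 1 with the substitution; state before step 1: balance=1197982)
1. pay 0 -> balance=1218587
2. pay 220778 -> balance=1018768
3. pay 204443 -> balance=831847
4. pay 235623 -> balance=610531
5. pay 206412 -> balance=414620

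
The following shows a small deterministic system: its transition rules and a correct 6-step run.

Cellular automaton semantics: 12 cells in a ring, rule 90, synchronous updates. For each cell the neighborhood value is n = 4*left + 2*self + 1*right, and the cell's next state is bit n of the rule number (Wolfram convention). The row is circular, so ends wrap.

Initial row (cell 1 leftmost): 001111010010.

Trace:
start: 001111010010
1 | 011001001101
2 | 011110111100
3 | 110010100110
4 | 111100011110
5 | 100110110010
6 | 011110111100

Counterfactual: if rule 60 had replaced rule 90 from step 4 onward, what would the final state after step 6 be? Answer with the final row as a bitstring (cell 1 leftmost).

(re-executing steps 4..6 under rule 60; state before step 4: 110010100110)
4 | 101011110101
5 | 011110001111
6 | 110001001000

110001001000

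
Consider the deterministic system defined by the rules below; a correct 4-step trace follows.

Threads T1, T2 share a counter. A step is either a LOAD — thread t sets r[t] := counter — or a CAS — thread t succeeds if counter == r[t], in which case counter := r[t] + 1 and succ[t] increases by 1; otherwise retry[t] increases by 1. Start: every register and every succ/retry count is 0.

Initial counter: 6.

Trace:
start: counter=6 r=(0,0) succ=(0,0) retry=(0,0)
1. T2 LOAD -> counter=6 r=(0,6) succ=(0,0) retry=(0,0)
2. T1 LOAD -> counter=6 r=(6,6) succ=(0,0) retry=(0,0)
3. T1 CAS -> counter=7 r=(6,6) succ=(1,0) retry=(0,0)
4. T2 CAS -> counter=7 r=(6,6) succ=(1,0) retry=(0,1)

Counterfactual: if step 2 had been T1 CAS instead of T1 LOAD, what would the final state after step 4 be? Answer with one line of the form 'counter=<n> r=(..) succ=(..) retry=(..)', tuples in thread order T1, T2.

(re-executing from step 2 with the substitution; state before step 2: counter=6 r=(0,6) succ=(0,0) retry=(0,0))
2. T1 CAS -> counter=6 r=(0,6) succ=(0,0) retry=(1,0)
3. T1 CAS -> counter=6 r=(0,6) succ=(0,0) retry=(2,0)
4. T2 CAS -> counter=7 r=(0,6) succ=(0,1) retry=(2,0)

counter=7 r=(0,6) succ=(0,1) retry=(2,0)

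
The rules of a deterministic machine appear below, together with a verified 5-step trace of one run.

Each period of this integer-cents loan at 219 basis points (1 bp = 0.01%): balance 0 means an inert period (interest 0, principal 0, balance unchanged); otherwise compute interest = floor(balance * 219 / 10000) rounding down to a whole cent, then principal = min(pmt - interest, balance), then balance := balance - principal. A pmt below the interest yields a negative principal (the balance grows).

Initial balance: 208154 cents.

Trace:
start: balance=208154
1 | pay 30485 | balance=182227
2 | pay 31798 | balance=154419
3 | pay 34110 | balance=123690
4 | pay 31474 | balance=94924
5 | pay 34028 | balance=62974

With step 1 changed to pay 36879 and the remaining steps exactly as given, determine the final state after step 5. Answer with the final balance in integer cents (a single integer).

56002

(re-executing from step 1 with the substitution; state before step 1: balance=208154)
1 | pay 36879 | balance=175833
2 | pay 31798 | balance=147885
3 | pay 34110 | balance=117013
4 | pay 31474 | balance=88101
5 | pay 34028 | balance=56002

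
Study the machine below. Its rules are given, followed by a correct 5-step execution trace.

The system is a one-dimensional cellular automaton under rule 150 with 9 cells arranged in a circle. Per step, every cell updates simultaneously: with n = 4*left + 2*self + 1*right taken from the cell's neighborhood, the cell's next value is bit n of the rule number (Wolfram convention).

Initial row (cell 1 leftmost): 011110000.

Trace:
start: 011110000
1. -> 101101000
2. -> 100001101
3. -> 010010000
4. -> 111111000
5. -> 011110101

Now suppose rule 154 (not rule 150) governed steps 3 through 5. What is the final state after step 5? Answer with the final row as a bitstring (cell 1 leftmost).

(re-executing steps 3..5 under rule 154; state before step 3: 100001101)
3. -> 010011001
4. -> 001110110
5. -> 011100101

011100101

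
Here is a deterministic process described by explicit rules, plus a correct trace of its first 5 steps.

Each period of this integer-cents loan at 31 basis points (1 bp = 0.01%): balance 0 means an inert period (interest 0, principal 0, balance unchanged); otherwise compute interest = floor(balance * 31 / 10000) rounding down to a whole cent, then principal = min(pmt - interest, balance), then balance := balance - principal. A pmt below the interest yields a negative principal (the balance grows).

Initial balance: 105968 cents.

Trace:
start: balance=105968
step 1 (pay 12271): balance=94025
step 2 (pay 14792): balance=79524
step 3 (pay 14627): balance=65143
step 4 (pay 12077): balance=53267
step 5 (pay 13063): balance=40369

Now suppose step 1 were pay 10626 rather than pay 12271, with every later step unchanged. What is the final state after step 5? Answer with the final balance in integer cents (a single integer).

42035

(re-executing from step 1 with the substitution; state before step 1: balance=105968)
step 1 (pay 10626): balance=95670
step 2 (pay 14792): balance=81174
step 3 (pay 14627): balance=66798
step 4 (pay 12077): balance=54928
step 5 (pay 13063): balance=42035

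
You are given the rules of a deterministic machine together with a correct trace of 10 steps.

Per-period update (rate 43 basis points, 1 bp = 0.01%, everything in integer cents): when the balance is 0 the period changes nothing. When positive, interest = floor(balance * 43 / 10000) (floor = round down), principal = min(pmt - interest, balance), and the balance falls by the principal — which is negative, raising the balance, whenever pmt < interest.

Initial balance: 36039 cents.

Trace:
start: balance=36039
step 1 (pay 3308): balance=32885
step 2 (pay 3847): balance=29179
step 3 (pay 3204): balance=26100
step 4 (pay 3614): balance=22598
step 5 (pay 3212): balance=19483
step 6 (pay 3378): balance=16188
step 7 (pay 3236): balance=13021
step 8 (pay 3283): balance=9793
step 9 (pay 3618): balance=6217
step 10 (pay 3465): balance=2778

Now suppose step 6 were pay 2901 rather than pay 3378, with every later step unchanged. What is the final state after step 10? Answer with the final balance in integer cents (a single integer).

(re-executing from step 6 with the substitution; state before step 6: balance=19483)
step 6 (pay 2901): balance=16665
step 7 (pay 3236): balance=13500
step 8 (pay 3283): balance=10275
step 9 (pay 3618): balance=6701
step 10 (pay 3465): balance=3264

3264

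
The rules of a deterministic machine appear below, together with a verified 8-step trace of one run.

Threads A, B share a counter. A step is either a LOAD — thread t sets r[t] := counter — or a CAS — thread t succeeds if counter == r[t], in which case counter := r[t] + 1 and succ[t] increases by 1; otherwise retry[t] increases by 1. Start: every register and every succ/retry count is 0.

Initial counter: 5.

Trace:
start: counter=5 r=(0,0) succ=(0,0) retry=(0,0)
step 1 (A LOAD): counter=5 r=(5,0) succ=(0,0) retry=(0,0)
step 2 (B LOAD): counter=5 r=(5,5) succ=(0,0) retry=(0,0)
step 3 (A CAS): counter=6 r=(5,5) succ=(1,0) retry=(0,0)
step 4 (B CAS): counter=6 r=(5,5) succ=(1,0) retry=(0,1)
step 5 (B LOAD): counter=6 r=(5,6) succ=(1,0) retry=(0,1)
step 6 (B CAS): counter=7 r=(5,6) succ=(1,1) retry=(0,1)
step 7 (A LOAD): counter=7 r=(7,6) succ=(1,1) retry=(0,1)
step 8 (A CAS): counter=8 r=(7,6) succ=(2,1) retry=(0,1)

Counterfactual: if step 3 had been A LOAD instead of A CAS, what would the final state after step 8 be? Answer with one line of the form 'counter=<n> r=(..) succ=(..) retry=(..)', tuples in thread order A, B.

counter=8 r=(7,6) succ=(1,2) retry=(0,0)

(re-executing from step 3 with the substitution; state before step 3: counter=5 r=(5,5) succ=(0,0) retry=(0,0))
step 3 (A LOAD): counter=5 r=(5,5) succ=(0,0) retry=(0,0)
step 4 (B CAS): counter=6 r=(5,5) succ=(0,1) retry=(0,0)
step 5 (B LOAD): counter=6 r=(5,6) succ=(0,1) retry=(0,0)
step 6 (B CAS): counter=7 r=(5,6) succ=(0,2) retry=(0,0)
step 7 (A LOAD): counter=7 r=(7,6) succ=(0,2) retry=(0,0)
step 8 (A CAS): counter=8 r=(7,6) succ=(1,2) retry=(0,0)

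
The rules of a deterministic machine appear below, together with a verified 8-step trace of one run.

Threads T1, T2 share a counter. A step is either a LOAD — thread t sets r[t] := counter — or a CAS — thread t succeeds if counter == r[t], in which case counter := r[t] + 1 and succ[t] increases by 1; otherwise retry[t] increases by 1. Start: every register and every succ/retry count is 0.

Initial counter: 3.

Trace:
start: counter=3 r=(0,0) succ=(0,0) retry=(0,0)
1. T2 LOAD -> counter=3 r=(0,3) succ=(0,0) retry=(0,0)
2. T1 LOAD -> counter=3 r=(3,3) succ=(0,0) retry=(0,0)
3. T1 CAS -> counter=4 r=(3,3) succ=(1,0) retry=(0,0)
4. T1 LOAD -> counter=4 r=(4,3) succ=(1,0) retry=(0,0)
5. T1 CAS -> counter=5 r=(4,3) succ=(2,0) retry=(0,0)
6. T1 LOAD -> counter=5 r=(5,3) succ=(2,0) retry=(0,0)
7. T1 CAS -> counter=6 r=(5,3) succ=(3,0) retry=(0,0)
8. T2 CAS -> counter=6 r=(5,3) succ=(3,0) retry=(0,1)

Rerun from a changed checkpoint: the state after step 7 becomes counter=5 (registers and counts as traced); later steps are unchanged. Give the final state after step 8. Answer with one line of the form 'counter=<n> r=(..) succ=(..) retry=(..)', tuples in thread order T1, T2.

state after step 7 := counter=5 r=(5,3) succ=(3,0) retry=(0,0)
8. T2 CAS -> counter=5 r=(5,3) succ=(3,0) retry=(0,1)

counter=5 r=(5,3) succ=(3,0) retry=(0,1)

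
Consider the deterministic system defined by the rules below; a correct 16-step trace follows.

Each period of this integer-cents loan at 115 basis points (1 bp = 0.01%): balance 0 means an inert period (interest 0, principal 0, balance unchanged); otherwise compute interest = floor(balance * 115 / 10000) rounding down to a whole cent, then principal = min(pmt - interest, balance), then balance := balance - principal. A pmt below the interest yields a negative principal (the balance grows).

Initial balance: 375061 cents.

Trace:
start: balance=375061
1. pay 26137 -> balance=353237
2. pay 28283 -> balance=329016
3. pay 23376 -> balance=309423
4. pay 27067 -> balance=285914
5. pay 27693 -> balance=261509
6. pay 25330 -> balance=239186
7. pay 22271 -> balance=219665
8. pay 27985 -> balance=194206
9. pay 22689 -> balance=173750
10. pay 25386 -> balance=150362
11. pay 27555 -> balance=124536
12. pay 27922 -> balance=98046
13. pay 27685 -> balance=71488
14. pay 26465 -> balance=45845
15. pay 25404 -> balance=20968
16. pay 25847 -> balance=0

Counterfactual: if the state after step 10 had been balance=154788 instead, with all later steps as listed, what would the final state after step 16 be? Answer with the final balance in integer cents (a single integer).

101

state after step 10 := balance=154788
11. pay 27555 -> balance=129013
12. pay 27922 -> balance=102574
13. pay 27685 -> balance=76068
14. pay 26465 -> balance=50477
15. pay 25404 -> balance=25653
16. pay 25847 -> balance=101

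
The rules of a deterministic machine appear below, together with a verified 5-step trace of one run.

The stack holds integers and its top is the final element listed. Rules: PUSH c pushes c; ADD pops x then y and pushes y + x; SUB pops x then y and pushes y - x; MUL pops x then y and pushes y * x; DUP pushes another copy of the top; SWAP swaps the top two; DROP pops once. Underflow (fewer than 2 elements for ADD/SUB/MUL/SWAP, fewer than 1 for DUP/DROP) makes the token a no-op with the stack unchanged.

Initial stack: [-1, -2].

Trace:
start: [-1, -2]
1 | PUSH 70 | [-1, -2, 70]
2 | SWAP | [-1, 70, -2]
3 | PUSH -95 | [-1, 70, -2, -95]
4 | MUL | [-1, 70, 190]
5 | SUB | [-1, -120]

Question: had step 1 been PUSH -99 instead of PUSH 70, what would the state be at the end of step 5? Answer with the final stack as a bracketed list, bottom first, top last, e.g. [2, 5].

[-1, -289]

(re-executing from step 1 with the substitution; state before step 1: [-1, -2])
1 | PUSH -99 | [-1, -2, -99]
2 | SWAP | [-1, -99, -2]
3 | PUSH -95 | [-1, -99, -2, -95]
4 | MUL | [-1, -99, 190]
5 | SUB | [-1, -289]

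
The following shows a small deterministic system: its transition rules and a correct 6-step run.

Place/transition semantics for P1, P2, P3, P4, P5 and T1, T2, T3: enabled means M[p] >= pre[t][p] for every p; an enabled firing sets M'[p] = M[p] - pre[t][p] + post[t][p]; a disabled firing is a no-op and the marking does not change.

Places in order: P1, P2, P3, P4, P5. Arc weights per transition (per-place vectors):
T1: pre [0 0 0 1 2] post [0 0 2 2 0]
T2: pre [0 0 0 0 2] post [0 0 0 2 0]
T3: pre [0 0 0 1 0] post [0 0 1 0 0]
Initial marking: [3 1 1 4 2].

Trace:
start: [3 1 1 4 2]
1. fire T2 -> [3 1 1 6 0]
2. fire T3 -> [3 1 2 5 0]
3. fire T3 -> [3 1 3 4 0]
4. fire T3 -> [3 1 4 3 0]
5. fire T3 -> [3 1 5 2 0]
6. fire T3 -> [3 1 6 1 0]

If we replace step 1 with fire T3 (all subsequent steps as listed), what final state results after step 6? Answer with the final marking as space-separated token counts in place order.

3 1 5 0 2

(re-executing from step 1 with the substitution; state before step 1: [3 1 1 4 2])
1. fire T3 -> [3 1 2 3 2]
2. fire T3 -> [3 1 3 2 2]
3. fire T3 -> [3 1 4 1 2]
4. fire T3 -> [3 1 5 0 2]
5. fire T3 -> [3 1 5 0 2]
6. fire T3 -> [3 1 5 0 2]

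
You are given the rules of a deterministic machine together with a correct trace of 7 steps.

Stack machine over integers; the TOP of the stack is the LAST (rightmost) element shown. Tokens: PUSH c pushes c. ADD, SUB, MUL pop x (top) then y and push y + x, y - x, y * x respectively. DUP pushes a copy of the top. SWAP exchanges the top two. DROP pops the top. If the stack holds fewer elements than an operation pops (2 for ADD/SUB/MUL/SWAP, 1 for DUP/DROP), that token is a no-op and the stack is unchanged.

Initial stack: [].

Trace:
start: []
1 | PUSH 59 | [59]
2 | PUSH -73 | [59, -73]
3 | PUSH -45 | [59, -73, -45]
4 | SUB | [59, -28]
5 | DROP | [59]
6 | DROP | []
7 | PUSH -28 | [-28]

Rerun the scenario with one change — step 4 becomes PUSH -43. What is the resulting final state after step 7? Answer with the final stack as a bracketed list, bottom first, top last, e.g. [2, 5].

[59, -73, -28]

(re-executing from step 4 with the substitution; state before step 4: [59, -73, -45])
4 | PUSH -43 | [59, -73, -45, -43]
5 | DROP | [59, -73, -45]
6 | DROP | [59, -73]
7 | PUSH -28 | [59, -73, -28]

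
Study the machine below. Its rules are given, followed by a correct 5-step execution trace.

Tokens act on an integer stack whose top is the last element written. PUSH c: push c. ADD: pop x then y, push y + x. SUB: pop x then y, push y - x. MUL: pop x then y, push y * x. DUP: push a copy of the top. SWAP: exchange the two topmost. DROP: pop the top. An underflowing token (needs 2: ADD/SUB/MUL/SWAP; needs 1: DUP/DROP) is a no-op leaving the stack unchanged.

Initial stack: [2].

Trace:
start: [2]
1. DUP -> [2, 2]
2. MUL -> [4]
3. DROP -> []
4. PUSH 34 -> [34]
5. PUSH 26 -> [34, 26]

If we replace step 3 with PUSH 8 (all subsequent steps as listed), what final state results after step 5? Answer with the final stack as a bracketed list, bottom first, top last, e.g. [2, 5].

[4, 8, 34, 26]

(re-executing from step 3 with the substitution; state before step 3: [4])
3. PUSH 8 -> [4, 8]
4. PUSH 34 -> [4, 8, 34]
5. PUSH 26 -> [4, 8, 34, 26]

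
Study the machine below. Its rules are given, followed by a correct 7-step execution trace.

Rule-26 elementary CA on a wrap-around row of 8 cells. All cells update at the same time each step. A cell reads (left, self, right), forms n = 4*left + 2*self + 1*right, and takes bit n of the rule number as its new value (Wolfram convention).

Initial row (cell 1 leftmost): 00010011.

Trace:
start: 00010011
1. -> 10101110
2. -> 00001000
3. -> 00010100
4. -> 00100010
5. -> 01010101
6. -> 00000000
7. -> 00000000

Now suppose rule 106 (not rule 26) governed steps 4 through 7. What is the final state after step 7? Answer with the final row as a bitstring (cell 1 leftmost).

(re-executing steps 4..7 under rule 106; state before step 4: 00010100)
4. -> 00101000
5. -> 01010000
6. -> 10100000
7. -> 01000001

01000001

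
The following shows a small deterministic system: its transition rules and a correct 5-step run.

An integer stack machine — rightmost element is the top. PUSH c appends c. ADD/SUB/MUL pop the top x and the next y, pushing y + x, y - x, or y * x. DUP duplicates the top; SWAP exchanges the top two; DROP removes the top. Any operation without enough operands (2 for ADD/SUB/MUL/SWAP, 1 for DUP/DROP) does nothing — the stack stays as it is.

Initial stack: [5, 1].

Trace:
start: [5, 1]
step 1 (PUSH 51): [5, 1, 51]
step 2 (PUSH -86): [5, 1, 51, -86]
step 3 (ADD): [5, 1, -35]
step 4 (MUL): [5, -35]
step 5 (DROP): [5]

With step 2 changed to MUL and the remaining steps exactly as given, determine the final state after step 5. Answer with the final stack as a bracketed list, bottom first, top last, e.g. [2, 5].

[]

(re-executing from step 2 with the substitution; state before step 2: [5, 1, 51])
step 2 (MUL): [5, 51]
step 3 (ADD): [56]
step 4 (MUL): [56]
step 5 (DROP): []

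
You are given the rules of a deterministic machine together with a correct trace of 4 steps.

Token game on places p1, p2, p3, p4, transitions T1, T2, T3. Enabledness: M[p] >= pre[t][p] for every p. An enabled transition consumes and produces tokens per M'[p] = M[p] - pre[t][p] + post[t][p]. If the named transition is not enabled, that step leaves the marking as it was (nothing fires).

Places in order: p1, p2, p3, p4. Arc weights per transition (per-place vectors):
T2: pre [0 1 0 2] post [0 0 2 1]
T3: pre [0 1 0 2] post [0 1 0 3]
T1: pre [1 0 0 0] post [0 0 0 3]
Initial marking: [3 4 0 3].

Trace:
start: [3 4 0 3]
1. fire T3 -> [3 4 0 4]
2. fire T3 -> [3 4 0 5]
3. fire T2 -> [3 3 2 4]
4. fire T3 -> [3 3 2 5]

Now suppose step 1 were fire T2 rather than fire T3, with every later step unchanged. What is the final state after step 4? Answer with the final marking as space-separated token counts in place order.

3 2 4 3

(re-executing from step 1 with the substitution; state before step 1: [3 4 0 3])
1. fire T2 -> [3 3 2 2]
2. fire T3 -> [3 3 2 3]
3. fire T2 -> [3 2 4 2]
4. fire T3 -> [3 2 4 3]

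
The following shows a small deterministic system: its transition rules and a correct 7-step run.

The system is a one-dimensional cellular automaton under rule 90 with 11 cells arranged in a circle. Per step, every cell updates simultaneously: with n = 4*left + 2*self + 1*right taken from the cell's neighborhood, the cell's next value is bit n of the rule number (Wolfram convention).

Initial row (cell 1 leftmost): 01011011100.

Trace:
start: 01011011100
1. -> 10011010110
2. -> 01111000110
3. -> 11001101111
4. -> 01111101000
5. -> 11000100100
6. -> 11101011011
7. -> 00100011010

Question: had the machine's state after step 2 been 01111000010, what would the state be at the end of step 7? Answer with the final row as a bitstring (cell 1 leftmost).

state after step 2 := 01111000010
3. -> 11001100101
4. -> 01111111001
5. -> 01000001110
6. -> 10100011011
7. -> 10010111010

10010111010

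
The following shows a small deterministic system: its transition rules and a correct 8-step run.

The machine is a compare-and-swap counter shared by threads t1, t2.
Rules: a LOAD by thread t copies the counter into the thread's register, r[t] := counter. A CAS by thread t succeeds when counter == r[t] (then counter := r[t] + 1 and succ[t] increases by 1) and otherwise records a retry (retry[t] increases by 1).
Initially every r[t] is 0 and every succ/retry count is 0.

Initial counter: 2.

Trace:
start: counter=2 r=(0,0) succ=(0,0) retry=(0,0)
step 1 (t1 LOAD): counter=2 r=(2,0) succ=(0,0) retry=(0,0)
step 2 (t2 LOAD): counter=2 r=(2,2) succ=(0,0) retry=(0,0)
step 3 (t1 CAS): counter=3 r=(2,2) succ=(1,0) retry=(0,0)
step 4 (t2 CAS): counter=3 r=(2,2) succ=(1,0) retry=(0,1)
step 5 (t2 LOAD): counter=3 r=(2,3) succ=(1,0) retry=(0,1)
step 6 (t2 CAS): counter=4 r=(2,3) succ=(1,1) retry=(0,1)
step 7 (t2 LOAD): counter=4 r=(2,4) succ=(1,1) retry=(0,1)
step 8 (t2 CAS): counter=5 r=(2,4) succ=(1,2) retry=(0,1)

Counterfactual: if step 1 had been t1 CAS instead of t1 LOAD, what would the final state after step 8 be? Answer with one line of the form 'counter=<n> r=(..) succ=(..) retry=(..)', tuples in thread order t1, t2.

counter=5 r=(0,4) succ=(0,3) retry=(2,0)

(re-executing from step 1 with the substitution; state before step 1: counter=2 r=(0,0) succ=(0,0) retry=(0,0))
step 1 (t1 CAS): counter=2 r=(0,0) succ=(0,0) retry=(1,0)
step 2 (t2 LOAD): counter=2 r=(0,2) succ=(0,0) retry=(1,0)
step 3 (t1 CAS): counter=2 r=(0,2) succ=(0,0) retry=(2,0)
step 4 (t2 CAS): counter=3 r=(0,2) succ=(0,1) retry=(2,0)
step 5 (t2 LOAD): counter=3 r=(0,3) succ=(0,1) retry=(2,0)
step 6 (t2 CAS): counter=4 r=(0,3) succ=(0,2) retry=(2,0)
step 7 (t2 LOAD): counter=4 r=(0,4) succ=(0,2) retry=(2,0)
step 8 (t2 CAS): counter=5 r=(0,4) succ=(0,3) retry=(2,0)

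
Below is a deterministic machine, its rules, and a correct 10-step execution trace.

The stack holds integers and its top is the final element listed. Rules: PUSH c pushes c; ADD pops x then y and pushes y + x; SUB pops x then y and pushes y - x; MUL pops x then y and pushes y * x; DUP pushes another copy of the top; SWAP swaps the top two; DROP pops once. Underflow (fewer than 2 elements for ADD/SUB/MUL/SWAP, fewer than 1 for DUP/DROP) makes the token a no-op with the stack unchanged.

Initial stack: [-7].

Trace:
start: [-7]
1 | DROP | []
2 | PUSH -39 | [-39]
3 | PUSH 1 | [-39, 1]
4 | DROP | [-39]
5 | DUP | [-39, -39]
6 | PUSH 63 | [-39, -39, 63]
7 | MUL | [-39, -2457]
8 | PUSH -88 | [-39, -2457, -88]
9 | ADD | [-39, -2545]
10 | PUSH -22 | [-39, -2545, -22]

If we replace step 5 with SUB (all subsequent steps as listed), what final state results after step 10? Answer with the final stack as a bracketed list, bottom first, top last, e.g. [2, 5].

[-2545, -22]

(re-executing from step 5 with the substitution; state before step 5: [-39])
5 | SUB | [-39]
6 | PUSH 63 | [-39, 63]
7 | MUL | [-2457]
8 | PUSH -88 | [-2457, -88]
9 | ADD | [-2545]
10 | PUSH -22 | [-2545, -22]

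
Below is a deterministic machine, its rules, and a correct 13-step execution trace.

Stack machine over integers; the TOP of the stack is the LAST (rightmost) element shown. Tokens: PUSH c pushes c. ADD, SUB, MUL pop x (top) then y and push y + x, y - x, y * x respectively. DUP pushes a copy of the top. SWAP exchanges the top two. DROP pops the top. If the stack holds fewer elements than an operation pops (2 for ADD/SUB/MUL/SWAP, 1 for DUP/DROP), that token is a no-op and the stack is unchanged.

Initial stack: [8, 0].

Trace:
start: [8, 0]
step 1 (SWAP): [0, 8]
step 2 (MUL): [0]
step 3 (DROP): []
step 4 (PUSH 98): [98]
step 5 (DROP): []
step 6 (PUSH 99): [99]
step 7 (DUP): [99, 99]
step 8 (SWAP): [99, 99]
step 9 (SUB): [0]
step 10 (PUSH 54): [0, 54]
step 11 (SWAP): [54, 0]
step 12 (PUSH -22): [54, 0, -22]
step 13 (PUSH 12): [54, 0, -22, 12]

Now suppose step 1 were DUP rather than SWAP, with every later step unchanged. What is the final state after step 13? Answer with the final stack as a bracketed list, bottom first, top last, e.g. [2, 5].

[8, 54, 0, -22, 12]

(re-executing from step 1 with the substitution; state before step 1: [8, 0])
step 1 (DUP): [8, 0, 0]
step 2 (MUL): [8, 0]
step 3 (DROP): [8]
step 4 (PUSH 98): [8, 98]
step 5 (DROP): [8]
step 6 (PUSH 99): [8, 99]
step 7 (DUP): [8, 99, 99]
step 8 (SWAP): [8, 99, 99]
step 9 (SUB): [8, 0]
step 10 (PUSH 54): [8, 0, 54]
step 11 (SWAP): [8, 54, 0]
step 12 (PUSH -22): [8, 54, 0, -22]
step 13 (PUSH 12): [8, 54, 0, -22, 12]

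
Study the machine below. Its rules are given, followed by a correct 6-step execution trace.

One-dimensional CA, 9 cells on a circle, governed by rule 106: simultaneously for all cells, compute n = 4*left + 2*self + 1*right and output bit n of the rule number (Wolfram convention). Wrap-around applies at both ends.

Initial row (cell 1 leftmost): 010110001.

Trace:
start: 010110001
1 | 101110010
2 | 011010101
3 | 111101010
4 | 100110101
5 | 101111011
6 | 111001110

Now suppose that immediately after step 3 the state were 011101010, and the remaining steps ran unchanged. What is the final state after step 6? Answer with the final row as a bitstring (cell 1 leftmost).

000001011

state after step 3 := 011101010
4 | 110110100
5 | 111111001
6 | 000001011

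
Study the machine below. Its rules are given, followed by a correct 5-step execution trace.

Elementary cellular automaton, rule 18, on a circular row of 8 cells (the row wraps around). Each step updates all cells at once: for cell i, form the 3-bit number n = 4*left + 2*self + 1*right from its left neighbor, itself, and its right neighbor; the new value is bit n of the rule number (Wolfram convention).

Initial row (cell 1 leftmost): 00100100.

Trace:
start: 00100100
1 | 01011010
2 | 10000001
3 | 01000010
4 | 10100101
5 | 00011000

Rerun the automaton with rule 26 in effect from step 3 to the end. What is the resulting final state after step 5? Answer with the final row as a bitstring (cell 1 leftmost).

01011101

(re-executing steps 3..5 under rule 26; state before step 3: 10000001)
3 | 01000011
4 | 00100110
5 | 01011101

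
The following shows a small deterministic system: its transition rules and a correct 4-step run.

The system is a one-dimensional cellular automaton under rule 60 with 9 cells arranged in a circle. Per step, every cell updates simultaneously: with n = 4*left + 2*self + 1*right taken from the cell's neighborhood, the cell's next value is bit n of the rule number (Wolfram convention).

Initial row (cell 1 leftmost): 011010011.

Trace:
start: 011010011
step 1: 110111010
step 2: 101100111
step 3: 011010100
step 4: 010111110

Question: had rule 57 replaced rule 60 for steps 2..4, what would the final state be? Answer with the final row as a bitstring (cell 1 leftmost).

110101010

(re-executing steps 2..4 under rule 57; state before step 2: 110111010)
step 2: 101100101
step 3: 011010011
step 4: 110101010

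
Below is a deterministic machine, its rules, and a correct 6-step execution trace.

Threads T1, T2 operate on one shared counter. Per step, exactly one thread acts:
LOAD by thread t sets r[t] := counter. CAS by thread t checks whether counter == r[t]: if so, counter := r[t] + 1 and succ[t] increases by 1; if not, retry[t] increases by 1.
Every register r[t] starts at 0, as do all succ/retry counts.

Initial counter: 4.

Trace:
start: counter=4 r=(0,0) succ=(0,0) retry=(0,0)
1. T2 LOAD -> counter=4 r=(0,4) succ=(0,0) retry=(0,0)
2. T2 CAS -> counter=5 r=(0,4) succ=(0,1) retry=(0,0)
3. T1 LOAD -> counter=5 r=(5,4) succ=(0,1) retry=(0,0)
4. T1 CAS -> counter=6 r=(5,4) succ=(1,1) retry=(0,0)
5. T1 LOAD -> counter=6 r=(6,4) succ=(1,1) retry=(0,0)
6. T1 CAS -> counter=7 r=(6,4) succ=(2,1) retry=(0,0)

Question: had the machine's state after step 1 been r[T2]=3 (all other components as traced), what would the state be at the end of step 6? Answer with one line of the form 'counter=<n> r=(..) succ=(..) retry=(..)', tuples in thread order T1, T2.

state after step 1 := counter=4 r=(0,3) succ=(0,0) retry=(0,0)
2. T2 CAS -> counter=4 r=(0,3) succ=(0,0) retry=(0,1)
3. T1 LOAD -> counter=4 r=(4,3) succ=(0,0) retry=(0,1)
4. T1 CAS -> counter=5 r=(4,3) succ=(1,0) retry=(0,1)
5. T1 LOAD -> counter=5 r=(5,3) succ=(1,0) retry=(0,1)
6. T1 CAS -> counter=6 r=(5,3) succ=(2,0) retry=(0,1)

counter=6 r=(5,3) succ=(2,0) retry=(0,1)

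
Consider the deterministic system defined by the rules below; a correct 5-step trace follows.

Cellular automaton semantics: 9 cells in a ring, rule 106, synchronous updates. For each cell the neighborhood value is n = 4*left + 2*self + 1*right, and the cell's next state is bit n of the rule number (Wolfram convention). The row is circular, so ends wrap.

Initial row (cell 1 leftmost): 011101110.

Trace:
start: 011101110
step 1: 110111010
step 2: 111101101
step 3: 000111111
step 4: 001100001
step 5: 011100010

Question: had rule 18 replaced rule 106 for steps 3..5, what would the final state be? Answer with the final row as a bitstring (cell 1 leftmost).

000000000

(re-executing steps 3..5 under rule 18; state before step 3: 111101101)
step 3: 000000000
step 4: 000000000
step 5: 000000000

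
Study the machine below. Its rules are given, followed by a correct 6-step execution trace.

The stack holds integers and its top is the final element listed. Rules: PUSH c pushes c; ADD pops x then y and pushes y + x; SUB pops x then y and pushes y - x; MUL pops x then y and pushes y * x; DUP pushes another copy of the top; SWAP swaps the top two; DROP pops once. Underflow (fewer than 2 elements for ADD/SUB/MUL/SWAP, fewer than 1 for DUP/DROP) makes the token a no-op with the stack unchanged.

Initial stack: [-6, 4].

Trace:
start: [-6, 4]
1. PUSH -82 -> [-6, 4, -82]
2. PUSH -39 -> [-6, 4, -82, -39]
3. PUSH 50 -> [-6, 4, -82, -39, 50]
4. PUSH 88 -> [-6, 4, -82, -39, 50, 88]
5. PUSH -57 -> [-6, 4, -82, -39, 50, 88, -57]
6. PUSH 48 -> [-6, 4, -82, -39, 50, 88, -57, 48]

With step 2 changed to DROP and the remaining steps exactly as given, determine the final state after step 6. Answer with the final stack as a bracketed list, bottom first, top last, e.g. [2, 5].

[-6, 4, 50, 88, -57, 48]

(re-executing from step 2 with the substitution; state before step 2: [-6, 4, -82])
2. DROP -> [-6, 4]
3. PUSH 50 -> [-6, 4, 50]
4. PUSH 88 -> [-6, 4, 50, 88]
5. PUSH -57 -> [-6, 4, 50, 88, -57]
6. PUSH 48 -> [-6, 4, 50, 88, -57, 48]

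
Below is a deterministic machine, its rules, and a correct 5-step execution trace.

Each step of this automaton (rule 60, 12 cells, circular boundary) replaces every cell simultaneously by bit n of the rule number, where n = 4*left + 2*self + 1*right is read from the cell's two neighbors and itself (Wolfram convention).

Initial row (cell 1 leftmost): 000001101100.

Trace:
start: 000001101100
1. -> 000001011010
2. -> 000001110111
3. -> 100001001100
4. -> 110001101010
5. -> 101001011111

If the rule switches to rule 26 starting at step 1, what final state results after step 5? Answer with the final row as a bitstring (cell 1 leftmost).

(re-executing steps 1..5 under rule 26; state before step 1: 000001101100)
1. -> 000011001010
2. -> 000110110001
3. -> 101100101010
4. -> 001011000000
5. -> 010010100000

010010100000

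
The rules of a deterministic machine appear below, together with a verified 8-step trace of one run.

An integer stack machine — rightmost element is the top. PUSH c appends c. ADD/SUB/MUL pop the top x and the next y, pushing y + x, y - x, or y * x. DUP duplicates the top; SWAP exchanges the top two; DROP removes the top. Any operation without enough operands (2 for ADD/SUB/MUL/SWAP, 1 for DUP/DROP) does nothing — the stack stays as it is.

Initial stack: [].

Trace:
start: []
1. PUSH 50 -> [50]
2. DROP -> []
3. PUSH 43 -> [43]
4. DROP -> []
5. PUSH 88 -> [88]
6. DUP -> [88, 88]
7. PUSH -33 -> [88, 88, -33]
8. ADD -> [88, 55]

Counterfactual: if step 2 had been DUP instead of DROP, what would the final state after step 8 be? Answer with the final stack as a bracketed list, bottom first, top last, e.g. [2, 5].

[50, 50, 88, 55]

(re-executing from step 2 with the substitution; state before step 2: [50])
2. DUP -> [50, 50]
3. PUSH 43 -> [50, 50, 43]
4. DROP -> [50, 50]
5. PUSH 88 -> [50, 50, 88]
6. DUP -> [50, 50, 88, 88]
7. PUSH -33 -> [50, 50, 88, 88, -33]
8. ADD -> [50, 50, 88, 55]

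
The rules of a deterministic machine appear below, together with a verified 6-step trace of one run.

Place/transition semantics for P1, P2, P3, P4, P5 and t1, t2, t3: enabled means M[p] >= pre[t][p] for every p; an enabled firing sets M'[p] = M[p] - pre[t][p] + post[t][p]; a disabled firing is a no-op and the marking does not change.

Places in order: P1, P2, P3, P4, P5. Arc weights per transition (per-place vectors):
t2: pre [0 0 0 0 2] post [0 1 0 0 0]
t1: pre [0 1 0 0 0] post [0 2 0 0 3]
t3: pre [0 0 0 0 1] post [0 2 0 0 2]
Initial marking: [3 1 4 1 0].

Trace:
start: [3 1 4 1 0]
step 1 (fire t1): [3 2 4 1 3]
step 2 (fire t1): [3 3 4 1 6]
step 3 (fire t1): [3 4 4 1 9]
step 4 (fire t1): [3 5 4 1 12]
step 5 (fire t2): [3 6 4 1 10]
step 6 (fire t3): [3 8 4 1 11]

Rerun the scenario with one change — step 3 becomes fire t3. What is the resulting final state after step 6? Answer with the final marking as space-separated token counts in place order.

3 9 4 1 9

(re-executing from step 3 with the substitution; state before step 3: [3 3 4 1 6])
step 3 (fire t3): [3 5 4 1 7]
step 4 (fire t1): [3 6 4 1 10]
step 5 (fire t2): [3 7 4 1 8]
step 6 (fire t3): [3 9 4 1 9]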